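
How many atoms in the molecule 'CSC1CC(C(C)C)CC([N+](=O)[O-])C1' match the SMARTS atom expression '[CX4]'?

Check the 14 heavy atoms by environment: 10× C (X4) → match; 1× S (X2) → no; 1× N (charge +1, X3) → no; 1× O (charge -1, X1) → no; 1× O (X1) → no.
That gives 10 matching atoms.

10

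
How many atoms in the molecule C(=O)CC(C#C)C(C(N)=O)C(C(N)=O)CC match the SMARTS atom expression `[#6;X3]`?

The query [#6;X3] means: any carbon (aromatic or not) with three total connections.
Check the 16 heavy atoms by environment: 6× C (X4) → no; 2× C (X2) → no; 3× C (X3) → match; 3× O (X1) → no; 2× N (X3) → no.
That gives 3 matching atoms.

3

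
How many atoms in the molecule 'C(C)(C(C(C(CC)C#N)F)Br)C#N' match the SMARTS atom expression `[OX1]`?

The query [OX1] means: aliphatic oxygen with one total connection — typically a carbonyl =O or an oxide.
Check the 13 heavy atoms by environment: 7× C (X4) → no; 2× C (X2) → no; 2× N (X1) → no; 1× F (X1) → no; 1× Br (X1) → no.
No environment satisfies the query, so 0 matching atoms.

0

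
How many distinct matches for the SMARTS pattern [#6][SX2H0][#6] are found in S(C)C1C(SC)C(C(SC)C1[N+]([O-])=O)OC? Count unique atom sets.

[#6][SX2H0][#6] is the SMARTS for a thioether: an aliphatic sulfur bridging two carbons with no H on the sulfur.
The molecule carries 3 separate instances of a methylthio ether (-SCH3) meeting every constraint; each maps to a distinct set of atoms, giving 3 matches.

3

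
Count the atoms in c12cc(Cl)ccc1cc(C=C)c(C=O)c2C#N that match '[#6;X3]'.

13

Check the 17 heavy atoms by environment: 10× c (aromatic, X3) → match; 1× C (X2) → no; 1× N (X1) → no; 3× C (X3) → match; 1× O (X1) → no; 1× Cl (X1) → no.
Summing the matching environments: 10 + 3 = 13 matching atoms.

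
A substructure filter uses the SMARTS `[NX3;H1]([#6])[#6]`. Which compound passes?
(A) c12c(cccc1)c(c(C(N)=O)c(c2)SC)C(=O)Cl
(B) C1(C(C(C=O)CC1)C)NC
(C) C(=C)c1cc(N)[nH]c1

[NX3;H1]([#6])[#6] describes a trivalent nitrogen with one H, bonded to two carbons (a secondary amine).
(A) has a primary amide (-C(=O)NH2) but the -C(=O)NH2 nitrogen has H2, not H1.
(B) contains an N-methylamino group (-NHCH3), which satisfies every atom and bond constraint.
(C) has a primary amino group (-NH2) but the nitrogen has H2 and only one carbon neighbour.
So the answer is (B).

B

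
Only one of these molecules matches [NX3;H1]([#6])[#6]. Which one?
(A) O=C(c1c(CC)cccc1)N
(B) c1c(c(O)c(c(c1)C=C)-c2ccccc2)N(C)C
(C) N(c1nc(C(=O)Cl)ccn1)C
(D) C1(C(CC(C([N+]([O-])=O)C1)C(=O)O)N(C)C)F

C

[NX3;H1]([#6])[#6] describes a trivalent nitrogen with one H, bonded to two carbons (a secondary amine).
(A) has a primary amide (-C(=O)NH2) but the -C(=O)NH2 nitrogen has H2, not H1.
(B) has a dimethylamino group (-N(CH3)2) but the nitrogen has H0, not H1.
(C) contains an N-methylamino group (-NHCH3), which satisfies every atom and bond constraint.
(D) has a dimethylamino group (-N(CH3)2) but the nitrogen has H0, not H1.
So the answer is (C).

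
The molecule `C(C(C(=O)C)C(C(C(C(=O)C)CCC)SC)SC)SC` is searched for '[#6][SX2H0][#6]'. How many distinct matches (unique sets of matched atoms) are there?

3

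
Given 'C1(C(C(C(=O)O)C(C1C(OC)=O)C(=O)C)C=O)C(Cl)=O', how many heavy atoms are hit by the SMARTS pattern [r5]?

5

The query [r5] means: r5 matches atoms in a five-membered ring.
Check the 20 heavy atoms by environment: 5× C (in 5-ring) → match; 7× C (acyclic) → no; 7× O (acyclic) → no; 1× Cl (acyclic) → no.
That gives 5 matching atoms.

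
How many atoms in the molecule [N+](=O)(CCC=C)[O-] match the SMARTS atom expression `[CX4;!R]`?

2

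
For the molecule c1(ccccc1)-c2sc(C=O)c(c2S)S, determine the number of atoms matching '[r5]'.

5

The query [r5] means: r5 matches atoms in a five-membered ring.
Check the 15 heavy atoms by environment: 1× s (aromatic, in 5-ring) → match; 4× c (aromatic, in 5-ring) → match; 1× C (acyclic) → no; 1× O (acyclic) → no; 2× S (acyclic) → no; 6× c (aromatic, in 6-ring) → no.
Summing the matching environments: 1 + 4 = 5 matching atoms.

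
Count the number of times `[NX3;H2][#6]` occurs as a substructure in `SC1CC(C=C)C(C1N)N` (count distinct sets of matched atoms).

[NX3;H2][#6] is the SMARTS for a primary amine: a trivalent nitrogen with two H attached to carbon.
The molecule carries 2 separate instances of a primary amino group (-NH2) meeting every constraint; each maps to a distinct set of atoms, giving 2 matches.

2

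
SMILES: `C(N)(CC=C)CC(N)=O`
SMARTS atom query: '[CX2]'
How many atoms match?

0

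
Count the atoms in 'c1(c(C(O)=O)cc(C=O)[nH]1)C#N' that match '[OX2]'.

1

The query [OX2] means: aliphatic oxygen with two total connections — ether, hydroxyl, or ester single-bond O.
Check the 12 heavy atoms by environment: 1× n (aromatic, X3) → no; 4× c (aromatic, X3) → no; 1× C (X2) → no; 1× N (X1) → no; 2× C (X3) → no; 2× O (X1) → no; 1× O (X2) → match.
That gives 1 matching atom.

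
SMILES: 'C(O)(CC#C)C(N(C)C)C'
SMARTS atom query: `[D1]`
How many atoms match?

5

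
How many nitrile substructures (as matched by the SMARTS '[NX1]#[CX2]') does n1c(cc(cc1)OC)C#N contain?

[NX1]#[CX2] is the SMARTS for a nitrile: a nitrogen triple-bonded to a two-connected carbon.
Exactly one fragment in the molecule meets all constraints, giving 1 match.

1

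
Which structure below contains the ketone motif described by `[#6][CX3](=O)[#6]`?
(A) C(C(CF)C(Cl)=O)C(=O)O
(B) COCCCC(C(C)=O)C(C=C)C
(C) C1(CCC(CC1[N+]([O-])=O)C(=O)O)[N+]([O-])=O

B

[#6][CX3](=O)[#6] describes a carbonyl carbon (no H) flanked by two carbons (a ketone).
(A) has a carboxylic acid group (-C(=O)OH) but one neighbour of the carbonyl carbon is O, not C.
(B) contains an acetyl/ketone group (-C(=O)CH3), which satisfies every atom and bond constraint.
(C) has a carboxylic acid group (-C(=O)OH) but one neighbour of the carbonyl carbon is O, not C.
So the answer is (B).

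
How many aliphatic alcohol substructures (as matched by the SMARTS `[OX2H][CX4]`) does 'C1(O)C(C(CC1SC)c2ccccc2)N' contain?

1

[OX2H][CX4] is the SMARTS for an aliphatic alcohol: a hydroxyl oxygen bound to an sp3 (X4) carbon.
Exactly one fragment in the molecule meets all constraints, giving 1 match.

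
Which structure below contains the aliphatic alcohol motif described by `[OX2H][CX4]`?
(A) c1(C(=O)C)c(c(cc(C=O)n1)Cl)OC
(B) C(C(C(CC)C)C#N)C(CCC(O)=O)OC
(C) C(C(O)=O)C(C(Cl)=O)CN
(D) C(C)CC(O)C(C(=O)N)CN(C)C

[OX2H][CX4] describes a hydroxyl oxygen bound to an sp3 (X4) carbon (an aliphatic alcohol).
(A) has a methoxy ether (-OCH3) but the oxygen has H0 (ether), not H1.
(B) has a methoxy ether (-OCH3) but the oxygen has H0 (ether), not H1.
(C) has a carboxylic acid group (-C(=O)OH) but the -OH is on a CX3 carbonyl carbon, not a CX4 carbon.
(D) contains a hydroxyl group (-OH), which satisfies every atom and bond constraint.
So the answer is (D).

D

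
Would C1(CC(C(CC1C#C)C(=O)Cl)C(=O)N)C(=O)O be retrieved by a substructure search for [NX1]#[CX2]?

No

The pattern [NX1]#[CX2] describes a nitrogen triple-bonded to a two-connected carbon — a nitrile.
The closest candidate here is a primary amide (-C(=O)NH2), but the nitrogen is NX3, not NX1. No other fragment satisfies the full query, so there is no match.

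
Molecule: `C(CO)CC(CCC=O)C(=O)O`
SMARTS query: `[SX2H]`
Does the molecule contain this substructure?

No

The pattern [SX2H] describes an aliphatic sulfur with two connections, one being H — a thiol.
The closest candidate here is a hydroxyl group (-OH), but it is an -OH, not an -SH. No other fragment satisfies the full query, so there is no match.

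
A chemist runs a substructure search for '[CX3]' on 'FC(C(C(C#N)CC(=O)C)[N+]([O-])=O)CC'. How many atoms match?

The query [CX3] means: C with X3: aliphatic carbon with exactly 3 total connections.
Check the 15 heavy atoms by environment: 7× C (X4) → no; 1× C (X3) → match; 2× O (X1) → no; 1× C (X2) → no; 1× N (X1) → no; 1× N (charge +1, X3) → no; 1× O (charge -1, X1) → no; 1× F (X1) → no.
That gives 1 matching atom.

1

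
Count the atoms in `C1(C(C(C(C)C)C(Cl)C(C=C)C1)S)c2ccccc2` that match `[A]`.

13

The query [A] means: A matches any aliphatic (non-aromatic) heavy atom.
Check the 19 heavy atoms by environment: 11× C → match; 1× S → match; 6× c (aromatic) → no; 1× Cl → match.
Summing the matching environments: 11 + 1 + 1 = 13 matching atoms.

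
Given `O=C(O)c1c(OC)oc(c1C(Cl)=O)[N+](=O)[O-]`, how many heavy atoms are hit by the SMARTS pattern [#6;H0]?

6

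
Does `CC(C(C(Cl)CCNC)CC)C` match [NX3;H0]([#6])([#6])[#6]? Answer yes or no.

The pattern [NX3;H0]([#6])([#6])[#6] describes a trivalent nitrogen with no H, bonded to three carbons — a tertiary amine.
The closest candidate here is an N-methylamino group (-NHCH3), but the nitrogen still has one H (H1), not H0. No other fragment satisfies the full query, so there is no match.

No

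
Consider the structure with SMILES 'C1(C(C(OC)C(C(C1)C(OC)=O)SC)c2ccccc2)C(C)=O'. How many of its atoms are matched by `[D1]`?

6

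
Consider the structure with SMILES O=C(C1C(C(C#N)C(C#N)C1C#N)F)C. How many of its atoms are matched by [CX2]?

3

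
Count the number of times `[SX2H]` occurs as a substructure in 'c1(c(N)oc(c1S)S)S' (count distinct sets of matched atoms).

3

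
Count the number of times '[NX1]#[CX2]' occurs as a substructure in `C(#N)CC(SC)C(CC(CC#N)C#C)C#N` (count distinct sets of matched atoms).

3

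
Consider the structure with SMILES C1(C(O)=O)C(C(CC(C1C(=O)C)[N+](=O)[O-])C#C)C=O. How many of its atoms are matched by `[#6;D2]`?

3

Check the 19 heavy atoms by environment: 3× C (D2) → match; 7× C (D3) → no; 5× O (D1) → no; 2× C (D1) → no; 1× N (charge +1, D3) → no; 1× O (charge -1, D1) → no.
That gives 3 matching atoms.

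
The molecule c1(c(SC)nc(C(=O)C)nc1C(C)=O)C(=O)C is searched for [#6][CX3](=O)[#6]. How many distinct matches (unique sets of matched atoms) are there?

[#6][CX3](=O)[#6] is the SMARTS for a ketone: a carbonyl carbon (no H) flanked by two carbons.
The molecule carries 3 separate instances of an acetyl/ketone group (-C(=O)CH3) meeting every constraint; each maps to a distinct set of atoms, giving 3 matches.

3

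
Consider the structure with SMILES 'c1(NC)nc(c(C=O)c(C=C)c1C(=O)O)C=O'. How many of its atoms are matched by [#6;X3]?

10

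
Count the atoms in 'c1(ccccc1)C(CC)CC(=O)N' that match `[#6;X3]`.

7

The query [#6;X3] means: any carbon (aromatic or not) with three total connections.
Check the 13 heavy atoms by environment: 4× C (X4) → no; 6× c (aromatic, X3) → match; 1× C (X3) → match; 1× O (X1) → no; 1× N (X3) → no.
Summing the matching environments: 6 + 1 = 7 matching atoms.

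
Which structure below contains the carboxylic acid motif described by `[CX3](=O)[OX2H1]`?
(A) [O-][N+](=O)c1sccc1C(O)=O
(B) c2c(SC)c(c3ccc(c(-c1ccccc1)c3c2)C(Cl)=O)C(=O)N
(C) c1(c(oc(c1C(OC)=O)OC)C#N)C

[CX3](=O)[OX2H1] describes an sp2 carbon double-bonded to O and single-bonded to an -OH oxygen (a carboxylic acid).
(A) contains a carboxylic acid group (-C(=O)OH), which satisfies every atom and bond constraint.
(B) has an acyl chloride (-C(=O)Cl) but the carbonyl is bonded to Cl, not to an -OH oxygen.
(C) has a methyl-ester group (-C(=O)OCH3) but the singly-bonded O has no H (OX2H0, not OX2H1).
So the answer is (A).

A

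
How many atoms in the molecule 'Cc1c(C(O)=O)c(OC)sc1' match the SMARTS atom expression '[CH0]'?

1

The query [CH0] means: aliphatic carbon with no attached hydrogen.
Check the 11 heavy atoms by environment: 1× s (aromatic, H0) → no; 1× c (aromatic, H1) → no; 3× c (aromatic, H0) → no; 2× O (H0) → no; 2× C (H3) → no; 1× C (H0) → match; 1× O (H1) → no.
That gives 1 matching atom.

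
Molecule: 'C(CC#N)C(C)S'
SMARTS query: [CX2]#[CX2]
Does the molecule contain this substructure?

No

The pattern [CX2]#[CX2] describes a carbon-carbon triple bond — an alkyne.
The closest candidate here is a nitrile (-C#N), but the triple bond is C#N, not C#C. No other fragment satisfies the full query, so there is no match.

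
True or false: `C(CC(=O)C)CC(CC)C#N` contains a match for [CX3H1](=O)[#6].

False

The pattern [CX3H1](=O)[#6] describes an sp2 carbon with one H, double-bonded to O and single-bonded to carbon — an aldehyde.
The closest candidate here is an acetyl/ketone group (-C(=O)CH3), but the carbonyl carbon has H0 (two carbon neighbours), not H1. No other fragment satisfies the full query, so there is no match.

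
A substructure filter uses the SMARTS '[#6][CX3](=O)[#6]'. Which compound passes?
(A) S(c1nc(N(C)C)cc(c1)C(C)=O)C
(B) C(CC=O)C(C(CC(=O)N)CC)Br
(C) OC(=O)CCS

A

[#6][CX3](=O)[#6] describes a carbonyl carbon (no H) flanked by two carbons (a ketone).
(A) contains an acetyl/ketone group (-C(=O)CH3), which satisfies every atom and bond constraint.
(B) has a primary amide (-C(=O)NH2) but one neighbour of the carbonyl carbon is N, not C.
(C) has a carboxylic acid group (-C(=O)OH) but one neighbour of the carbonyl carbon is O, not C.
So the answer is (A).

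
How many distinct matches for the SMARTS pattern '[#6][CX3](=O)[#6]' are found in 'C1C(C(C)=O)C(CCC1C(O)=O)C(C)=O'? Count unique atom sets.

2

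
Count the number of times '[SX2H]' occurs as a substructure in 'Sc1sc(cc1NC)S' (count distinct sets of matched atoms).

[SX2H] is the SMARTS for a thiol: an aliphatic sulfur with two connections, one being H.
The molecule carries 2 separate instances of a thiol (-SH) meeting every constraint; each maps to a distinct set of atoms, giving 2 matches.

2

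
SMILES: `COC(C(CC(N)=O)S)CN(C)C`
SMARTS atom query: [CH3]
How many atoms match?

3

Check the 13 heavy atoms by environment: 2× C (H2) → no; 2× C (H1) → no; 2× O (H0) → no; 3× C (H3) → match; 1× C (H0) → no; 1× N (H2) → no; 1× S (H1) → no; 1× N (H0) → no.
That gives 3 matching atoms.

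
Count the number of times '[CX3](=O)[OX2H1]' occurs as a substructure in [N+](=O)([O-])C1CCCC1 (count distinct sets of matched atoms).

0

[CX3](=O)[OX2H1] is the SMARTS for a carboxylic acid: an sp2 carbon double-bonded to O and single-bonded to an -OH oxygen.
No fragment in the molecule satisfies every constraint, giving 0 matches.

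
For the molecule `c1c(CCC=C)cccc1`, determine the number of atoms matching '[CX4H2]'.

2

The query [CX4H2] means: sp3 carbon (X4) with exactly two hydrogens.
Check the 10 heavy atoms by environment: 2× C (H2, X4) → match; 1× C (H1, X3) → no; 1× C (H2, X3) → no; 1× c (aromatic, H0, X3) → no; 5× c (aromatic, H1, X3) → no.
That gives 2 matching atoms.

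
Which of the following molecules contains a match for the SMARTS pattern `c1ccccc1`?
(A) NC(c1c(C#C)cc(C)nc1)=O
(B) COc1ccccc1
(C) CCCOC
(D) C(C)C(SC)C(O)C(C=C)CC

B

c1ccccc1 describes six aromatic carbons in a ring (a benzene ring).
(A) has a methyl group (-CH3) but no six-membered all-carbon aromatic ring is present.
(B) contains the required atom environment, so the pattern matches.
(C) has a methyl group (-CH3) but no six-membered all-carbon aromatic ring is present.
(D) has a methyl group (-CH3) but no six-membered all-carbon aromatic ring is present.
So the answer is (B).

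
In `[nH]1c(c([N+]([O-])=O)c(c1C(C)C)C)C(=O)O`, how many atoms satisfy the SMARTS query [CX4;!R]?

4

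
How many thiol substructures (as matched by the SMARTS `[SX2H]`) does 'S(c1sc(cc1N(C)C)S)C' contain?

[SX2H] is the SMARTS for a thiol: an aliphatic sulfur with two connections, one being H.
Exactly one fragment in the molecule meets all constraints, giving 1 match.

1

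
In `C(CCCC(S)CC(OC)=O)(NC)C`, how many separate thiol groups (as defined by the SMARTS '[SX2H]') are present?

1

[SX2H] is the SMARTS for a thiol: an aliphatic sulfur with two connections, one being H.
Exactly one fragment in the molecule meets all constraints, giving 1 match.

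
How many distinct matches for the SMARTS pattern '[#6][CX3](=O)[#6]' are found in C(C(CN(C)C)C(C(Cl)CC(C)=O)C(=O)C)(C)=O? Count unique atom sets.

[#6][CX3](=O)[#6] is the SMARTS for a ketone: a carbonyl carbon (no H) flanked by two carbons.
The molecule carries 3 separate instances of an acetyl/ketone group (-C(=O)CH3) meeting every constraint; each maps to a distinct set of atoms, giving 3 matches.

3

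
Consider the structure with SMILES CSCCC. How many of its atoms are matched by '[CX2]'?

0

The query [CX2] means: C with X2: aliphatic carbon with exactly 2 total connections.
Check the 5 heavy atoms by environment: 4× C (X4) → no; 1× S (X2) → no.
No environment satisfies the query, so 0 matching atoms.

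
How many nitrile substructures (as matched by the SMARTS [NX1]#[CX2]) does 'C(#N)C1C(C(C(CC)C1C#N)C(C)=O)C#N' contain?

[NX1]#[CX2] is the SMARTS for a nitrile: a nitrogen triple-bonded to a two-connected carbon.
The molecule carries 3 separate instances of a nitrile (-C#N) meeting every constraint; each maps to a distinct set of atoms, giving 3 matches.

3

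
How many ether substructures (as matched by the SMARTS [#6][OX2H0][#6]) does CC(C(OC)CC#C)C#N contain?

[#6][OX2H0][#6] is the SMARTS for an ether: an aliphatic oxygen bridging two carbons with no H on the oxygen.
Exactly one fragment in the molecule meets all constraints, giving 1 match.

1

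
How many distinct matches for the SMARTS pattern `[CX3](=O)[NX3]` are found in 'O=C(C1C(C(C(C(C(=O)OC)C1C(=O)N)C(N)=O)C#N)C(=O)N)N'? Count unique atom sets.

4

[CX3](=O)[NX3] is the SMARTS for an amide: a carbonyl carbon bonded to a trivalent nitrogen.
The molecule carries 4 separate instances of a primary amide (-C(=O)NH2) meeting every constraint; each maps to a distinct set of atoms, giving 4 matches.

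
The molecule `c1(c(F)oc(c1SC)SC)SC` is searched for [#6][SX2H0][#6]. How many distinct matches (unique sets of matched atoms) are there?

3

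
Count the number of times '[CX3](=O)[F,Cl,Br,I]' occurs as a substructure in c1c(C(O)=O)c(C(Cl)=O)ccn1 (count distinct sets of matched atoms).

[CX3](=O)[F,Cl,Br,I] is the SMARTS for an acyl halide: a carbonyl carbon bonded to a halogen.
Exactly one fragment in the molecule meets all constraints, giving 1 match.

1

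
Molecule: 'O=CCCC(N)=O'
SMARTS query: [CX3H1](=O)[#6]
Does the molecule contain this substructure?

Yes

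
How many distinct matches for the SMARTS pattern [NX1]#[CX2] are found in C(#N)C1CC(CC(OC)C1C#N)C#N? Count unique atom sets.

[NX1]#[CX2] is the SMARTS for a nitrile: a nitrogen triple-bonded to a two-connected carbon.
The molecule carries 3 separate instances of a nitrile (-C#N) meeting every constraint; each maps to a distinct set of atoms, giving 3 matches.

3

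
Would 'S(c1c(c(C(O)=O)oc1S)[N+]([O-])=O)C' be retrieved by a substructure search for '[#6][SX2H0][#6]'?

Yes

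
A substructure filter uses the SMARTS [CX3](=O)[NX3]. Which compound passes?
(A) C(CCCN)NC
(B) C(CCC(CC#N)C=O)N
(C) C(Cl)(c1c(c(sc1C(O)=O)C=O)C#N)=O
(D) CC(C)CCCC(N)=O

D

[CX3](=O)[NX3] describes a carbonyl carbon bonded to a trivalent nitrogen (an amide).
(A) has a primary amino group (-NH2) but the -NH2 is not attached to a carbonyl carbon.
(B) has a primary amino group (-NH2) but the -NH2 is not attached to a carbonyl carbon.
(C) has a nitrile (-C#N) but the nitrile N is NX1 (triple-bonded), not NX3.
(D) contains a primary amide (-C(=O)NH2), which satisfies every atom and bond constraint.
So the answer is (D).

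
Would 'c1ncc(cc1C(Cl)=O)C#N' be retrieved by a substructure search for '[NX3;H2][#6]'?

The pattern [NX3;H2][#6] describes a trivalent nitrogen with two H attached to carbon — a primary amine.
The closest candidate here is a nitrile (-C#N), but the nitrogen is NX1 (triple-bonded), not NX3 with two H. No other fragment satisfies the full query, so there is no match.

No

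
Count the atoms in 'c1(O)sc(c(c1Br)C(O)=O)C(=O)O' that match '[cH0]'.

4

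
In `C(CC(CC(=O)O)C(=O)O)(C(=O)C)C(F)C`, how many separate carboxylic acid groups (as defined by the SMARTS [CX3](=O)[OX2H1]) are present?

2

[CX3](=O)[OX2H1] is the SMARTS for a carboxylic acid: an sp2 carbon double-bonded to O and single-bonded to an -OH oxygen.
The molecule carries 2 separate instances of a carboxylic acid group (-C(=O)OH) meeting every constraint; each maps to a distinct set of atoms, giving 2 matches.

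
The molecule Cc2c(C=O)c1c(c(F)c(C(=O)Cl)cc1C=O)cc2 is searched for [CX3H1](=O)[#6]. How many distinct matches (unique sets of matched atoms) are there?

[CX3H1](=O)[#6] is the SMARTS for an aldehyde: an sp2 carbon with one H, double-bonded to O and single-bonded to carbon.
The molecule carries 2 separate instances of an aldehyde (-CHO) meeting every constraint; each maps to a distinct set of atoms, giving 2 matches.

2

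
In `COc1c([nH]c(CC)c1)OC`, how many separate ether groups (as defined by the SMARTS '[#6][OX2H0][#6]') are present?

[#6][OX2H0][#6] is the SMARTS for an ether: an aliphatic oxygen bridging two carbons with no H on the oxygen.
The molecule carries 2 separate instances of a methoxy ether (-OCH3) meeting every constraint; each maps to a distinct set of atoms, giving 2 matches.

2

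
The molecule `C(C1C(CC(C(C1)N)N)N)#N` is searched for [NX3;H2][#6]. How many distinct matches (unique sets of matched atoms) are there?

3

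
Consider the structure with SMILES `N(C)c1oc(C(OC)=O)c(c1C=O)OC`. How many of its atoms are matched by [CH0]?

1

The query [CH0] means: aliphatic carbon with no attached hydrogen.
Check the 15 heavy atoms by environment: 1× o (aromatic, H0) → no; 4× c (aromatic, H0) → no; 1× C (H1) → no; 4× O (H0) → no; 1× N (H1) → no; 3× C (H3) → no; 1× C (H0) → match.
That gives 1 matching atom.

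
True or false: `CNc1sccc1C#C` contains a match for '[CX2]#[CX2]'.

The pattern [CX2]#[CX2] describes a carbon-carbon triple bond — an alkyne.
The molecule carries an ethynyl group (-C#CH), whose atoms satisfy every constraint of the query, so the pattern matches.

True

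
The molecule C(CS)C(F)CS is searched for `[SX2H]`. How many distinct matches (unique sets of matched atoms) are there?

2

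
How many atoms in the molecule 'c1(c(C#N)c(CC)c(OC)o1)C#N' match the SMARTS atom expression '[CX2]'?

The query [CX2] means: C with X2: aliphatic carbon with exactly 2 total connections.
Check the 13 heavy atoms by environment: 1× o (aromatic, X2) → no; 4× c (aromatic, X3) → no; 1× O (X2) → no; 3× C (X4) → no; 2× C (X2) → match; 2× N (X1) → no.
That gives 2 matching atoms.

2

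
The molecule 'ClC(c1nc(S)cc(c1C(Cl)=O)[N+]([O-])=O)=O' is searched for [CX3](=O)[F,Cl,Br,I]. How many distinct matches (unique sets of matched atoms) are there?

[CX3](=O)[F,Cl,Br,I] is the SMARTS for an acyl halide: a carbonyl carbon bonded to a halogen.
The molecule carries 2 separate instances of an acyl chloride (-C(=O)Cl) meeting every constraint; each maps to a distinct set of atoms, giving 2 matches.

2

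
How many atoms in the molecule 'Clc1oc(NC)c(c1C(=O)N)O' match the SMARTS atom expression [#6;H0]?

The query [#6;H0] means: any carbon with no attached hydrogen.
Check the 12 heavy atoms by environment: 1× o (aromatic, H0) → no; 4× c (aromatic, H0) → match; 1× N (H1) → no; 1× C (H3) → no; 1× Cl (H0) → no; 1× O (H1) → no; 1× C (H0) → match; 1× O (H0) → no; 1× N (H2) → no.
Summing the matching environments: 4 + 1 = 5 matching atoms.

5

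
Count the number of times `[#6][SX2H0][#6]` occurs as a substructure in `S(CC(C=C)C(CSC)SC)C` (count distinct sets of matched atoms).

3

[#6][SX2H0][#6] is the SMARTS for a thioether: an aliphatic sulfur bridging two carbons with no H on the sulfur.
The molecule carries 3 separate instances of a methylthio ether (-SCH3) meeting every constraint; each maps to a distinct set of atoms, giving 3 matches.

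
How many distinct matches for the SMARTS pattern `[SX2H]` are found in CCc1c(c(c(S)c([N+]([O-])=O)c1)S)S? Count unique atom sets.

[SX2H] is the SMARTS for a thiol: an aliphatic sulfur with two connections, one being H.
The molecule carries 3 separate instances of a thiol (-SH) meeting every constraint; each maps to a distinct set of atoms, giving 3 matches.

3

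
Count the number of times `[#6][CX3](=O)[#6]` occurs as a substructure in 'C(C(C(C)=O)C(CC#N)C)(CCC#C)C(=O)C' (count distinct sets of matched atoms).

2

[#6][CX3](=O)[#6] is the SMARTS for a ketone: a carbonyl carbon (no H) flanked by two carbons.
The molecule carries 2 separate instances of an acetyl/ketone group (-C(=O)CH3) meeting every constraint; each maps to a distinct set of atoms, giving 2 matches.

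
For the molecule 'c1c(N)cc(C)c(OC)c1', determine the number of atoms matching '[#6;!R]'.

2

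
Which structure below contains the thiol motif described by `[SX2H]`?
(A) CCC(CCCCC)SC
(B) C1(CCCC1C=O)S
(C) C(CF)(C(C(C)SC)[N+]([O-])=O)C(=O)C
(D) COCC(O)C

B

[SX2H] describes an aliphatic sulfur with two connections, one being H (a thiol).
(A) has a methylthio ether (-SCH3) but the sulfur has H0 (bonded to two carbons), not H1.
(B) contains a thiol (-SH), which satisfies every atom and bond constraint.
(C) has a methylthio ether (-SCH3) but the sulfur has H0 (bonded to two carbons), not H1.
(D) has a hydroxyl group (-OH) but it is an -OH, not an -SH.
So the answer is (B).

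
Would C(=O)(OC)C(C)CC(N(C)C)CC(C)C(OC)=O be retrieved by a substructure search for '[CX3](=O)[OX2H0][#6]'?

Yes

The pattern [CX3](=O)[OX2H0][#6] describes a carbonyl carbon bonded to an oxygen that is itself bonded to carbon (no H on that O) — an ester.
The molecule carries a methyl-ester group (-C(=O)OCH3), whose atoms satisfy every constraint of the query, so the pattern matches.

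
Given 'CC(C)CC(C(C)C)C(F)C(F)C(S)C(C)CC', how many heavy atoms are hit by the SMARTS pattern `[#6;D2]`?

The query [#6;D2] means: any carbon bonded to exactly two heavy atoms.
Check the 18 heavy atoms by environment: 6× C (D1) → no; 7× C (D3) → no; 2× C (D2) → match; 1× S (D1) → no; 2× F (D1) → no.
That gives 2 matching atoms.

2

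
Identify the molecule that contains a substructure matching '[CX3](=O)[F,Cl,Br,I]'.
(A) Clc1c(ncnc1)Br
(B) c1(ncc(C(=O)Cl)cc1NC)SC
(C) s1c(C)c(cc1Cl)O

B

[CX3](=O)[F,Cl,Br,I] describes a carbonyl carbon bonded to a halogen (an acyl halide).
(A) has a chloro substituent but the Cl is not on a carbonyl carbon.
(B) contains an acyl chloride (-C(=O)Cl), which satisfies every atom and bond constraint.
(C) has a chloro substituent but the Cl is not on a carbonyl carbon.
So the answer is (B).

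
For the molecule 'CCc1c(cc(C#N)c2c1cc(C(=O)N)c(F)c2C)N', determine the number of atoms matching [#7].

3

The query [#7] means: #7 matches any nitrogen atom regardless of aromaticity.
Check the 20 heavy atoms by environment: 10× c (aromatic) → no; 1× F → no; 5× C → no; 3× N → match; 1× O → no.
That gives 3 matching atoms.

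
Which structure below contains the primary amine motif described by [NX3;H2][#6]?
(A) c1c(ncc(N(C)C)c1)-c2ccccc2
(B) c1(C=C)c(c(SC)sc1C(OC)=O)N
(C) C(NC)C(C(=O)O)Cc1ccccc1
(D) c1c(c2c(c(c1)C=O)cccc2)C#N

[NX3;H2][#6] describes a trivalent nitrogen with two H attached to carbon (a primary amine).
(A) has a dimethylamino group (-N(CH3)2) but the nitrogen has H0, not H2.
(B) contains a primary amino group (-NH2), which satisfies every atom and bond constraint.
(C) has an N-methylamino group (-NHCH3) but the nitrogen bears two carbons and only one H (H1), not H2.
(D) has a nitrile (-C#N) but the nitrogen is NX1 (triple-bonded), not NX3 with two H.
So the answer is (B).

B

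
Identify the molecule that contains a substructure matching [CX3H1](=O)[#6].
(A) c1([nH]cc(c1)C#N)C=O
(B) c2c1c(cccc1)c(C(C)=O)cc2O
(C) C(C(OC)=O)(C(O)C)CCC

A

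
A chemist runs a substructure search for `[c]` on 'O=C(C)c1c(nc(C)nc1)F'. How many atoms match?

4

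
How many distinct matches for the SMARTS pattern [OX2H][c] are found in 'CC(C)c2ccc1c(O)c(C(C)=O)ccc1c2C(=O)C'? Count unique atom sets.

[OX2H][c] is the SMARTS for a phenol: a hydroxyl oxygen attached to an aromatic carbon.
Exactly one fragment in the molecule meets all constraints, giving 1 match.

1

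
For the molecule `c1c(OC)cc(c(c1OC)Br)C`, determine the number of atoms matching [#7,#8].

2

Check the 12 heavy atoms by environment: 6× c (aromatic) → no; 2× O → match; 3× C → no; 1× Br → no.
That gives 2 matching atoms.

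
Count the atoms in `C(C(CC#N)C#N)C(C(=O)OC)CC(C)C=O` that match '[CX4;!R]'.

8

The query [CX4;!R] means: aliphatic carbon with four total connections, not in a ring.
Check the 17 heavy atoms by environment: 8× C (X4, acyclic) → match; 2× C (X3, acyclic) → no; 2× O (X1, acyclic) → no; 1× O (X2, acyclic) → no; 2× C (X2, acyclic) → no; 2× N (X1, acyclic) → no.
That gives 8 matching atoms.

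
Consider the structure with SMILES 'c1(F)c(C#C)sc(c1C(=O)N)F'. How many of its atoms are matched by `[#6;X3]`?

5

Check the 12 heavy atoms by environment: 1× s (aromatic, X2) → no; 4× c (aromatic, X3) → match; 2× C (X2) → no; 1× C (X3) → match; 1× O (X1) → no; 1× N (X3) → no; 2× F (X1) → no.
Summing the matching environments: 4 + 1 = 5 matching atoms.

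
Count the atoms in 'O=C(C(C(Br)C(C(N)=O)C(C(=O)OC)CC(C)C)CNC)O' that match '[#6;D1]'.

The query [#6;D1] means: carbon bonded to exactly one heavy atom.
Check the 22 heavy atoms by environment: 2× C (D2) → no; 8× C (D3) → no; 1× N (D2) → no; 4× C (D1) → match; 4× O (D1) → no; 1× O (D2) → no; 1× Br (D1) → no; 1× N (D1) → no.
That gives 4 matching atoms.

4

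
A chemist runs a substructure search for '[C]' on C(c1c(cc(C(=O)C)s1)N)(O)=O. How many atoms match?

The query [C] means: uppercase C matches aliphatic (non-aromatic) carbon only.
Check the 12 heavy atoms by environment: 1× s (aromatic) → no; 4× c (aromatic) → no; 3× C → match; 3× O → no; 1× N → no.
That gives 3 matching atoms.

3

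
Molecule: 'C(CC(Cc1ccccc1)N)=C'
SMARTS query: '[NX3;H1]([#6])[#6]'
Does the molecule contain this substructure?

No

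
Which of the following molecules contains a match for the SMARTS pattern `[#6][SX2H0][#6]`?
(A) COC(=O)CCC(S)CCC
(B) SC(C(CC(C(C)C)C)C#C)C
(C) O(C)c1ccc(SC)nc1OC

C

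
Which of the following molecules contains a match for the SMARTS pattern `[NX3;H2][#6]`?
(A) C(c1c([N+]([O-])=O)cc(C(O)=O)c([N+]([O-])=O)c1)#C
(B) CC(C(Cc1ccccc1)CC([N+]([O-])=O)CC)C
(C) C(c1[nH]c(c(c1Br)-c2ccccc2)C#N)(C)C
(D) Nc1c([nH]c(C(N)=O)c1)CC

D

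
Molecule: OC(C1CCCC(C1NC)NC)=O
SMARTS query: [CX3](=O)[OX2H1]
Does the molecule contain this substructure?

Yes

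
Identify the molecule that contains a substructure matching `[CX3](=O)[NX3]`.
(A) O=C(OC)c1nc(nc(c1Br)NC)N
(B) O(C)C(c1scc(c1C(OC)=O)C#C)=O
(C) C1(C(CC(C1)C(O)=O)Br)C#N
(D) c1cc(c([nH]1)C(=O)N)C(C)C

D

[CX3](=O)[NX3] describes a carbonyl carbon bonded to a trivalent nitrogen (an amide).
(A) has a primary amino group (-NH2) but the -NH2 is not attached to a carbonyl carbon.
(B) has a methyl-ester group (-C(=O)OCH3) but the carbonyl is bonded to O, not to an NX3 nitrogen.
(C) has a nitrile (-C#N) but the nitrile N is NX1 (triple-bonded), not NX3.
(D) contains a primary amide (-C(=O)NH2), which satisfies every atom and bond constraint.
So the answer is (D).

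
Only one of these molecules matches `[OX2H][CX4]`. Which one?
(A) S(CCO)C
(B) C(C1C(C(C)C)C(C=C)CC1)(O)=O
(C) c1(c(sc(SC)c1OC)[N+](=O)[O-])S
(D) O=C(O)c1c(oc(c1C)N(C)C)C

[OX2H][CX4] describes a hydroxyl oxygen bound to an sp3 (X4) carbon (an aliphatic alcohol).
(A) contains a hydroxyl group (-OH), which satisfies every atom and bond constraint.
(B) has a carboxylic acid group (-C(=O)OH) but the -OH is on a CX3 carbonyl carbon, not a CX4 carbon.
(C) has a methoxy ether (-OCH3) but the oxygen has H0 (ether), not H1.
(D) has a carboxylic acid group (-C(=O)OH) but the -OH is on a CX3 carbonyl carbon, not a CX4 carbon.
So the answer is (A).

A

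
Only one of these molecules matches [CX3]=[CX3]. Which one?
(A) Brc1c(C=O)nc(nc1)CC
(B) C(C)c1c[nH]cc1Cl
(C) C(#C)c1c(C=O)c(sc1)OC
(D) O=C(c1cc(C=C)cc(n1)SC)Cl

[CX3]=[CX3] describes a non-aromatic C=C double bond between two sp2 carbons (an alkene).
(A) has an ethyl group (-CH2CH3) but its C-C bond is a single bond between CX4 carbons, not CX3=CX3.
(B) has an ethyl group (-CH2CH3) but its C-C bond is a single bond between CX4 carbons, not CX3=CX3.
(C) has an ethynyl group (-C#CH) but the C-C bond is a triple bond, not a double bond.
(D) contains a vinyl group (-CH=CH2), which satisfies every atom and bond constraint.
So the answer is (D).

D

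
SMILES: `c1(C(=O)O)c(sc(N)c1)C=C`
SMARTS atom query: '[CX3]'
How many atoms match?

Check the 11 heavy atoms by environment: 1× s (aromatic, X2) → no; 4× c (aromatic, X3) → no; 3× C (X3) → match; 1× O (X1) → no; 1× O (X2) → no; 1× N (X3) → no.
That gives 3 matching atoms.

3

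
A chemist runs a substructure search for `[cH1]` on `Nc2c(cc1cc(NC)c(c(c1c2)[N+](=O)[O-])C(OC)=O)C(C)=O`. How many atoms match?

The query [cH1] means: aromatic carbon bearing exactly one hydrogen.
Check the 23 heavy atoms by environment: 7× c (aromatic, H0) → no; 3× c (aromatic, H1) → match; 2× C (H0) → no; 4× O (H0) → no; 3× C (H3) → no; 1× N (H1) → no; 1× N (H2) → no; 1× N (charge +1, H0) → no; 1× O (charge -1, H0) → no.
That gives 3 matching atoms.

3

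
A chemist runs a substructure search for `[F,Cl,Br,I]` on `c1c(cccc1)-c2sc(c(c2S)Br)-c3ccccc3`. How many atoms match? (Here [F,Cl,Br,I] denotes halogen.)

1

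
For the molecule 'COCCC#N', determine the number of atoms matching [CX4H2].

2

The query [CX4H2] means: sp3 carbon (X4) with exactly two hydrogens.
Check the 6 heavy atoms by environment: 2× C (H2, X4) → match; 1× O (H0, X2) → no; 1× C (H3, X4) → no; 1× C (H0, X2) → no; 1× N (H0, X1) → no.
That gives 2 matching atoms.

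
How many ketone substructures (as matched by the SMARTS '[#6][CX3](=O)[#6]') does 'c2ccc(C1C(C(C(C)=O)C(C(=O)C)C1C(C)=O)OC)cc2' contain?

[#6][CX3](=O)[#6] is the SMARTS for a ketone: a carbonyl carbon (no H) flanked by two carbons.
The molecule carries 3 separate instances of an acetyl/ketone group (-C(=O)CH3) meeting every constraint; each maps to a distinct set of atoms, giving 3 matches.

3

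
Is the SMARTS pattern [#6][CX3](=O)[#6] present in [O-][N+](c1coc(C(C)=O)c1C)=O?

Yes

The pattern [#6][CX3](=O)[#6] describes a carbonyl carbon (no H) flanked by two carbons — a ketone.
The molecule carries an acetyl/ketone group (-C(=O)CH3), whose atoms satisfy every constraint of the query, so the pattern matches.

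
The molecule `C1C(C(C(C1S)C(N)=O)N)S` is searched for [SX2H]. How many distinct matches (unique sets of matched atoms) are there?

[SX2H] is the SMARTS for a thiol: an aliphatic sulfur with two connections, one being H.
The molecule carries 2 separate instances of a thiol (-SH) meeting every constraint; each maps to a distinct set of atoms, giving 2 matches.

2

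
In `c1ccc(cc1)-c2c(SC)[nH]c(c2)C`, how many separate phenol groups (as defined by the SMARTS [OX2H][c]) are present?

0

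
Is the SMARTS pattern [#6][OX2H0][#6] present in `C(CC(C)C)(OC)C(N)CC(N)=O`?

The pattern [#6][OX2H0][#6] describes an aliphatic oxygen bridging two carbons with no H on the oxygen — an ether.
The molecule carries a methoxy ether (-OCH3), whose atoms satisfy every constraint of the query, so the pattern matches.

Yes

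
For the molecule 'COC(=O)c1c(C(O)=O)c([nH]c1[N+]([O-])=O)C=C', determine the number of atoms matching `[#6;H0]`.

6

Check the 17 heavy atoms by environment: 1× n (aromatic, H1) → no; 4× c (aromatic, H0) → match; 2× C (H0) → match; 4× O (H0) → no; 1× C (H3) → no; 1× O (H1) → no; 1× N (charge +1, H0) → no; 1× O (charge -1, H0) → no; 1× C (H1) → no; 1× C (H2) → no.
Summing the matching environments: 4 + 2 = 6 matching atoms.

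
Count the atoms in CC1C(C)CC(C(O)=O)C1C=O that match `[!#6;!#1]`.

3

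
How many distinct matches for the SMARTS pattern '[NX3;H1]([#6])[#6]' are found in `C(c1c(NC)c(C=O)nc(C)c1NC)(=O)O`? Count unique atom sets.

2

[NX3;H1]([#6])[#6] is the SMARTS for a secondary amine: a trivalent nitrogen with one H, bonded to two carbons.
The molecule carries 2 separate instances of an N-methylamino group (-NHCH3) meeting every constraint; each maps to a distinct set of atoms, giving 2 matches.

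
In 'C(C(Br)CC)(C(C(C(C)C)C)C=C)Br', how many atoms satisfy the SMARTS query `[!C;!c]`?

2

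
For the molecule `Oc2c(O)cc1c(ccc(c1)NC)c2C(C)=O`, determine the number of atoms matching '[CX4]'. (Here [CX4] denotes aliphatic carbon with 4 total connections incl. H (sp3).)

Check the 17 heavy atoms by environment: 10× c (aromatic, X3) → no; 2× O (X2) → no; 1× N (X3) → no; 2× C (X4) → match; 1× C (X3) → no; 1× O (X1) → no.
That gives 2 matching atoms.

2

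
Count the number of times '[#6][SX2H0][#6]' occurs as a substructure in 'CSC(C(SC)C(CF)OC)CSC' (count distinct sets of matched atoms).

3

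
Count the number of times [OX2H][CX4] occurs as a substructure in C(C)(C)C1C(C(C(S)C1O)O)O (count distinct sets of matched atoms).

[OX2H][CX4] is the SMARTS for an aliphatic alcohol: a hydroxyl oxygen bound to an sp3 (X4) carbon.
The molecule carries 3 separate instances of a hydroxyl group (-OH) meeting every constraint; each maps to a distinct set of atoms, giving 3 matches.

3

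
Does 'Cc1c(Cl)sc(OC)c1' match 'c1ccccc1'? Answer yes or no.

No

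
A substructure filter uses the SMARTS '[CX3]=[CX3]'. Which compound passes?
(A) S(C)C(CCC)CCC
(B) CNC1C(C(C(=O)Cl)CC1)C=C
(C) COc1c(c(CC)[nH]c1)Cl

B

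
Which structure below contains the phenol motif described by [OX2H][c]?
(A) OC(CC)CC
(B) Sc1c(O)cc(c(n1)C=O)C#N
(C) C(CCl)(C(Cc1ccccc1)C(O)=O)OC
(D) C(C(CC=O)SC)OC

B

[OX2H][c] describes a hydroxyl oxygen attached to an aromatic carbon (a phenol).
(A) has a hydroxyl group (-OH) but the -OH is on an aliphatic carbon, not an aromatic c.
(B) contains a hydroxyl group (-OH), which satisfies every atom and bond constraint.
(C) has a methoxy ether (-OCH3) but the oxygen has H0, not H1.
(D) has a methoxy ether (-OCH3) but the oxygen has H0, not H1.
So the answer is (B).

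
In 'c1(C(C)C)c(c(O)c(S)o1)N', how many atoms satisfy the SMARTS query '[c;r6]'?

0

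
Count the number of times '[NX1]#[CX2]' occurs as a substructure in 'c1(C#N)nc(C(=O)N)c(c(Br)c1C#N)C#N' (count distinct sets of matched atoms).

3

[NX1]#[CX2] is the SMARTS for a nitrile: a nitrogen triple-bonded to a two-connected carbon.
The molecule carries 3 separate instances of a nitrile (-C#N) meeting every constraint; each maps to a distinct set of atoms, giving 3 matches.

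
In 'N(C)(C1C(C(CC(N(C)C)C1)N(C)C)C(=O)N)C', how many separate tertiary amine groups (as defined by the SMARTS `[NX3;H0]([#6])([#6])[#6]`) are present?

3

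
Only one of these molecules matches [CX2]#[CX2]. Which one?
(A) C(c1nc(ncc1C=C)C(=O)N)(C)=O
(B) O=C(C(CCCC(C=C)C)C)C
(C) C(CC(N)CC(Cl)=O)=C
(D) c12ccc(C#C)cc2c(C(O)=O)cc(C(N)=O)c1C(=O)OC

D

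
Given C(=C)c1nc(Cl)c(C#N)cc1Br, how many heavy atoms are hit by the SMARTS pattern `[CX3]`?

2

The query [CX3] means: C with X3: aliphatic carbon with exactly 3 total connections.
Check the 12 heavy atoms by environment: 1× n (aromatic, X2) → no; 5× c (aromatic, X3) → no; 2× C (X3) → match; 1× C (X2) → no; 1× N (X1) → no; 1× Cl (X1) → no; 1× Br (X1) → no.
That gives 2 matching atoms.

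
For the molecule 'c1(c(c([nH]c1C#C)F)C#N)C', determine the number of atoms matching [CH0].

2

Check the 11 heavy atoms by environment: 1× n (aromatic, H1) → no; 4× c (aromatic, H0) → no; 2× C (H0) → match; 1× C (H1) → no; 1× F (H0) → no; 1× N (H0) → no; 1× C (H3) → no.
That gives 2 matching atoms.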